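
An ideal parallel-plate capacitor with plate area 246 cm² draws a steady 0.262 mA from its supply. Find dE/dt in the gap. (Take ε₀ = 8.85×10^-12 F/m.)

By continuity, I_d in the gap equals the 0.262 mA flowing in the wire.
Then dE/dt = I_d/(ε₀A) = 1.20×10^9 V/(m·s).

1.20×10^9 V/(m·s)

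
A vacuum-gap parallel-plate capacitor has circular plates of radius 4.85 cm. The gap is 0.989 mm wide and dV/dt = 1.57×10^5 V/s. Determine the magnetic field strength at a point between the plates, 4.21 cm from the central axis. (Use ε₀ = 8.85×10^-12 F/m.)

With E = V/d, dE/dt = 1.587×10^8 V/(m·s) and πR² = 7.390×10^-3 m², giving I_d = ε₀ πR² dE/dt = 1.038×10^-5 A.
For r < R the Ampère–Maxwell law gives B(2πr) = μ₀ I_d (r²/R²), so B = μ₀ I_d r/(2πR²) = (4π×10^-7)(1.038×10^-5)(0.0421)/(2π·0.0485²) = 3.72×10^-11 T.

3.72×10^-11 T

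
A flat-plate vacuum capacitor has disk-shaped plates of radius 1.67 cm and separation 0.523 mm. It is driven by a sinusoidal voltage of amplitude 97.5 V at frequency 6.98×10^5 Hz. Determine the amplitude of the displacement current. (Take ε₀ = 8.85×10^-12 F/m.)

The displacement current equals the conduction current C dV/dt, which peaks at C V₀ ω.
With C = ε₀A/d = (8.85×10^-12)(8.762×10^-4)/(5.23×10^-4) = 1.483×10^-11 F and ω = 2πf = 4.386×10^6 rad/s, I_d,max = (1.483×10^-11)(97.5)(4.386×10^6) = 6.34×10^-3 A.

6.34×10^-3 A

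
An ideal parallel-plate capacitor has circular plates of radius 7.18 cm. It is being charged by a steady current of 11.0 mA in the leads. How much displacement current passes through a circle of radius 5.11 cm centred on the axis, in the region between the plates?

No conduction current crosses the gap, so I_d there equals the 0.0110 A in the leads.
Through an area πr² the displacement current is I_d·(πr²/πR²) = I_d (r/R)² = 5.57×10^-3 A.

5.57×10^-3 A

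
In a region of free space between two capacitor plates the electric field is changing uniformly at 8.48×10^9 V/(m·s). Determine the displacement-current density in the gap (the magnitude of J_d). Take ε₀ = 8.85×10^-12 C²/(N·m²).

The displacement-current density is ε₀ ∂E/∂t = (8.85×10^-12)(8.48×10^9) = 0.0750 A/m².

0.0750 A/m²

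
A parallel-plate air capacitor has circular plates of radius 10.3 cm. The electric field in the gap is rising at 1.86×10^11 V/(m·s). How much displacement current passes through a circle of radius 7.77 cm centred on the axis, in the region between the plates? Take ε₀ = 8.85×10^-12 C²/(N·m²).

0.0312 A

Through the whole plate area (πR² = 0.03333 m²), I_d = ε₀ πR² dE/dt = 0.05486 A.
Through an area πr² the displacement current is I_d·(πr²/πR²) = I_d (r/R)² = 0.0312 A.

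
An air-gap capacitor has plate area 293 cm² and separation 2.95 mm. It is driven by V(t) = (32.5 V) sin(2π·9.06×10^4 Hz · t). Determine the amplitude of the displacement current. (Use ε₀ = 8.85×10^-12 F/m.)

C = ε₀A/d = (8.85×10^-12)(0.0293)/(2.95×10^-3) = 8.790×10^-11 F; ω = 2πf = 5.693×10^5 rad/s.
I_d = C dV/dt, so |I_d|_max = C V₀ ω = (8.790×10^-11)(32.5)(5.693×10^5) = 1.63×10^-3 A.

1.63×10^-3 A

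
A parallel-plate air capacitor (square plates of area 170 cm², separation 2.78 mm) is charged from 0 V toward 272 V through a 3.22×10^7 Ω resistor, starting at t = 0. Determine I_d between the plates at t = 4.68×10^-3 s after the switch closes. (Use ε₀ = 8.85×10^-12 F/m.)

5.76×10^-7 A

C = ε₀A/d = (8.85×10^-12)(0.0170)/(2.78×10^-3) = 5.412×10^-11 F and τ = RC = 1.743×10^-3 s. I_d in the gap equals the RC charging current.
I_d(t) = (V₀/R) e^(−t/τ) = 8.447×10^-6 · e^(−2.685) = 5.76×10^-7 A.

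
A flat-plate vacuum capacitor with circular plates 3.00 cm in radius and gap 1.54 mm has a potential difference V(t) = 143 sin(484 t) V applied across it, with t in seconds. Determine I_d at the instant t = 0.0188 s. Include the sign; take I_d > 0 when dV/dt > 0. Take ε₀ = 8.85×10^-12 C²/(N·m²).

-1.07×10^-6 A

C = ε₀A/d = (8.85×10^-12)(2.827×10^-3)/(1.54×10^-3) = 1.625×10^-11 F. dV/dt = V₀ω·cos(ωt); at ωt = 9.0992 rad this factor is -0.9475.
I_d = C dV/dt = (1.625×10^-11)(143)(484)(-0.9475) = -1.07×10^-6 A.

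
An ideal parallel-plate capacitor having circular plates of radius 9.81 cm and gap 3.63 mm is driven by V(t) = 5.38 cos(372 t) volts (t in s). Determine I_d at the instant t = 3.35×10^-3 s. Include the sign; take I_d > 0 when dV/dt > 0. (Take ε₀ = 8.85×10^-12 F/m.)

-1.40×10^-7 A

dV/dt = (5.38)(372)·−sin(1.2462) = -1897 V/s.
I_d = C dV/dt with C = ε₀A/d = (8.85×10^-12)(0.03023)/(3.63×10^-3) = 7.370×10^-11 F, so I_d = (7.370×10^-11)(-1897) = -1.40×10^-7 A.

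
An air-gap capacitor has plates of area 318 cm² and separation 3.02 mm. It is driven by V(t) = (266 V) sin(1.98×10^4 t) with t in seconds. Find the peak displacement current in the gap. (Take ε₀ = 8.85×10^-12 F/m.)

4.91×10^-4 A

The displacement current equals the conduction current C dV/dt, which peaks at C V₀ ω.
With C = ε₀A/d = (8.85×10^-12)(0.0318)/(3.02×10^-3) = 9.319×10^-11 F and ω = 1.98×10^4 rad/s, I_d,max = (9.319×10^-11)(266)(1.98×10^4) = 4.91×10^-4 A.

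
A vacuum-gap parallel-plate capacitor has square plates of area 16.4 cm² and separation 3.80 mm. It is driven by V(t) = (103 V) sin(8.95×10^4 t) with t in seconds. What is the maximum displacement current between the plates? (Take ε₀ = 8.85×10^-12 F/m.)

(dE/dt)_max = V₀ω/d = 2.426×10^9 V/(m·s); ω = 8.95×10^4 rad/s.
I_d,max = ε₀ A (dE/dt)_max = (8.85×10^-12)(1.64×10^-3)(2.426×10^9) = 3.52×10^-5 A.

3.52×10^-5 A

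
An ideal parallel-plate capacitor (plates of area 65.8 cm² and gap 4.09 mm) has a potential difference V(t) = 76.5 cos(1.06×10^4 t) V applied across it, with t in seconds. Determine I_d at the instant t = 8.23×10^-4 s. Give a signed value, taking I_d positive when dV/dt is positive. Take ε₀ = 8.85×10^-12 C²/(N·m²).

dV/dt = (76.5)(1.06×10^4)·−sin(8.7238) = -5.230×10^5 V/s.
I_d = C dV/dt with C = ε₀A/d = (8.85×10^-12)(6.58×10^-3)/(4.09×10^-3) = 1.424×10^-11 F, so I_d = (1.424×10^-11)(-5.230×10^5) = -7.45×10^-6 A.

-7.45×10^-6 A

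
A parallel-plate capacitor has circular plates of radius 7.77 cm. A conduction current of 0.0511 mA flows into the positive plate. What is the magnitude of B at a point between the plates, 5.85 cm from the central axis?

By continuity the displacement current in the gap matches the conduction current: I_d = 5.11×10^-5 A.
An Ampèrian loop of radius r encloses a fraction (r/R)² of I_d. Then B·2πr = μ₀ I_d (r/R)², giving B = μ₀ I_d r/(2πR²) = 9.90×10^-11 T.

9.90×10^-11 T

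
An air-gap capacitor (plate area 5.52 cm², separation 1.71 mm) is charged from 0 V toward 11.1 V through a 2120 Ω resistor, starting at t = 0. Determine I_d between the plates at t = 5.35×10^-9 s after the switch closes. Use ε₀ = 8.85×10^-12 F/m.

2.16×10^-3 A

C = ε₀A/d = (8.85×10^-12)(5.52×10^-4)/(1.71×10^-3) = 2.857×10^-12 F, so τ = RC = 6.057×10^-9 s.
The conduction current is I(t) = (V₀/R) e^(−t/τ), and the displacement current between the plates equals it.
t/τ = 0.8833; I_d = (11.1/2120) · e^(−0.8833) = (5.236×10^-3)(0.4134) = 2.16×10^-3 A.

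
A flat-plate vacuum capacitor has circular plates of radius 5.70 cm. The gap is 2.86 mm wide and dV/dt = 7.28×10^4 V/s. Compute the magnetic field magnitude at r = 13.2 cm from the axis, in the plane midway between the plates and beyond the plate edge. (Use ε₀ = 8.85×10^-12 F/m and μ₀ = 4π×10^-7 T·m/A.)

I_d = C dV/dt with C = ε₀πR²/d = 3.159×10^-11 F, so I_d = (3.159×10^-11)(7.28×10^4) = 2.300×10^-6 A.
With r > R the enclosed displacement current is the full I_d; B = μ₀ I_d / (2πr) = 3.48×10^-12 T.

3.48×10^-12 T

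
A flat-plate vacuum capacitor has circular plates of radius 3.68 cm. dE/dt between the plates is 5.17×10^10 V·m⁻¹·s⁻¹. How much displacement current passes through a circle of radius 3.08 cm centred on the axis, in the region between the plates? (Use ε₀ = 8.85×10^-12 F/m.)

Total displacement current: I_d = ε₀(πR²)(dE/dt) = (8.85×10^-12)(4.254×10^-3)(5.17×10^10) = 1.946×10^-3 A.
The field is uniform, so I_d,enc = I_d (r/R)² = (1.946×10^-3)(3.08/3.68)² = 1.36×10^-3 A.

1.36×10^-3 A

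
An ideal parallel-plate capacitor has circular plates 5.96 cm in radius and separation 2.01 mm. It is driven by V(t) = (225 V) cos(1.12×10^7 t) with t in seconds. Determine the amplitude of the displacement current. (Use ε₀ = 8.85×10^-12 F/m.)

0.124 A

The displacement current equals the conduction current C dV/dt, which peaks at C V₀ ω.
With C = ε₀A/d = (8.85×10^-12)(0.01116)/(2.01×10^-3) = 4.914×10^-11 F and ω = 1.12×10^7 rad/s, I_d,max = (4.914×10^-11)(225)(1.12×10^7) = 0.124 A.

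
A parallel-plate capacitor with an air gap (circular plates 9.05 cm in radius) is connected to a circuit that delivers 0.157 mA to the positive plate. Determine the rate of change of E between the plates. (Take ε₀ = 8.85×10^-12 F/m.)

By continuity, I_d in the gap equals the 0.157 mA flowing in the wire.
Then dE/dt = I_d/(ε₀A) = 6.89×10^8 V/(m·s).

6.89×10^8 V/(m·s)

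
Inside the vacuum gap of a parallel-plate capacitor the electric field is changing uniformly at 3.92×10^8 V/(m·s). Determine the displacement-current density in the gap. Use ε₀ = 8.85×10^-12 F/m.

J_d = ε₀ ∂E/∂t, so J_d = 3.47×10^-3 A/m².

3.47×10^-3 A/m²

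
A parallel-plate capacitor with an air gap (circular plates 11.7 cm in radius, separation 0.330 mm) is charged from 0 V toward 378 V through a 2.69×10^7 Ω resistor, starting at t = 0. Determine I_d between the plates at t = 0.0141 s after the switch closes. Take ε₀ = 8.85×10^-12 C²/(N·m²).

8.92×10^-6 A

C = ε₀A/d = (8.85×10^-12)(0.04301)/(3.30×10^-4) = 1.153×10^-9 F and τ = RC = 0.03102 s. I_d in the gap equals the RC charging current.
I_d(t) = (V₀/R) e^(−t/τ) = 1.405×10^-5 · e^(−0.4545) = 8.92×10^-6 A.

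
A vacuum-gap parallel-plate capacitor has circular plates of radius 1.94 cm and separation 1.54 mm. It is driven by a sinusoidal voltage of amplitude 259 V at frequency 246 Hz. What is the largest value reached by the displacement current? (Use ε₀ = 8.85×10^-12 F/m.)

C = ε₀A/d = (8.85×10^-12)(1.182×10^-3)/(1.54×10^-3) = 6.793×10^-12 F; ω = 2πf = 1546 rad/s.
I_d = C dV/dt, so |I_d|_max = C V₀ ω = (6.793×10^-12)(259)(1546) = 2.72×10^-6 A.

2.72×10^-6 A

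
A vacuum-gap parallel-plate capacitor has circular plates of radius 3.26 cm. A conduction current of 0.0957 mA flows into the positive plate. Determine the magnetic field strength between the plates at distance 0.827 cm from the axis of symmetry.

No conduction current crosses the gap, so I_d there equals the 9.57×10^-5 A in the leads.
An Ampèrian loop of radius r encloses a fraction (r/R)² of I_d. Then B·2πr = μ₀ I_d (r/R)², giving B = μ₀ I_d r/(2πR²) = 1.49×10^-10 T.

1.49×10^-10 T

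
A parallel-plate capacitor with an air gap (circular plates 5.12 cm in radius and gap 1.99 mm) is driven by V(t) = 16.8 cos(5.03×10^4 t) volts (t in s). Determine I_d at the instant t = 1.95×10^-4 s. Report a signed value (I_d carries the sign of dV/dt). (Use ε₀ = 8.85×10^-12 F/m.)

1.16×10^-5 A

C = ε₀A/d = (8.85×10^-12)(8.235×10^-3)/(1.99×10^-3) = 3.662×10^-11 F. dV/dt = V₀ω·−sin(ωt); at ωt = 9.8085 rad this factor is 0.3744.
I_d = C dV/dt = (3.662×10^-11)(16.8)(5.03×10^4)(0.3744) = 1.16×10^-5 A.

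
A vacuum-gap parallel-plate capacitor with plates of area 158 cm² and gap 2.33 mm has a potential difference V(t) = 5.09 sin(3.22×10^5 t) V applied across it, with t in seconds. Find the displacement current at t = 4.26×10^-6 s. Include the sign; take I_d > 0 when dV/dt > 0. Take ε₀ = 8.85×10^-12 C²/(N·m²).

dE/dt = (V₀ω/d)·cos(ωt) with ωt = 1.37172 rad: (5.09)(3.22×10^5)(0.1978)/(2.33×10^-3) = 1.391×10^8 V/(m·s).
I_d = ε₀ A dE/dt = (8.85×10^-12)(0.0158)(1.391×10^8) = 1.95×10^-5 A.

1.95×10^-5 A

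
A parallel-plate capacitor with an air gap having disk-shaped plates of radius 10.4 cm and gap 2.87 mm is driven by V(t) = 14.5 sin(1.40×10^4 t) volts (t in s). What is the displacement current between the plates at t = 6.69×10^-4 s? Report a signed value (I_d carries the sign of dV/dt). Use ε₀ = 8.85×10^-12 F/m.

-2.12×10^-5 A

dV/dt = (14.5)(1.40×10^4)·cos(9.366) = -2.026×10^5 V/s.
I_d = C dV/dt with C = ε₀A/d = (8.85×10^-12)(0.03398)/(2.87×10^-3) = 1.048×10^-10 F, so I_d = (1.048×10^-10)(-2.026×10^5) = -2.12×10^-5 A.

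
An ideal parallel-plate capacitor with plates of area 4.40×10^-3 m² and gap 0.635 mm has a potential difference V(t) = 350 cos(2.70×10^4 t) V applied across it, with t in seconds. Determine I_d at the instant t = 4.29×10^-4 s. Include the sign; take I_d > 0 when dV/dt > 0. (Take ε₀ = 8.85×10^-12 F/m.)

4.82×10^-4 A

dV/dt = (350)(2.70×10^4)·−sin(11.583) = 7.866×10^6 V/s.
I_d = C dV/dt with C = ε₀A/d = (8.85×10^-12)(4.40×10^-3)/(6.35×10^-4) = 6.132×10^-11 F, so I_d = (6.132×10^-11)(7.866×10^6) = 4.82×10^-4 A.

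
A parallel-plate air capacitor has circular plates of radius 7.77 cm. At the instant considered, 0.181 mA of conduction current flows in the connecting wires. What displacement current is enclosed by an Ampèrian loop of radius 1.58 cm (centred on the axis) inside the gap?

Between the plates the displacement current equals the wire current: I_d = 0.181 mA = 1.81×10^-4 A.
Through an area πr² the displacement current is I_d·(πr²/πR²) = I_d (r/R)² = 7.48×10^-6 A.

7.48×10^-6 A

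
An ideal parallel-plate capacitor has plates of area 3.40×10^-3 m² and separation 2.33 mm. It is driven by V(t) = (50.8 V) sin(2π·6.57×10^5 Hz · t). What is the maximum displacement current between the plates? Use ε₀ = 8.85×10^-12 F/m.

C = ε₀A/d = (8.85×10^-12)(3.40×10^-3)/(2.33×10^-3) = 1.291×10^-11 F; ω = 2πf = 4.128×10^6 rad/s.
I_d = C dV/dt, so |I_d|_max = C V₀ ω = (1.291×10^-11)(50.8)(4.128×10^6) = 2.71×10^-3 A.

2.71×10^-3 A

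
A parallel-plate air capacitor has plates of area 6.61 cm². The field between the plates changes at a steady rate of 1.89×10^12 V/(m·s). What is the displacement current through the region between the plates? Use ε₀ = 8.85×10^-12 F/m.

I_d = ε₀ A (dE/dt) = (8.85×10^-12)(6.61×10^-4 m²)(1.89×10^12) = 0.0111 A.

0.0111 A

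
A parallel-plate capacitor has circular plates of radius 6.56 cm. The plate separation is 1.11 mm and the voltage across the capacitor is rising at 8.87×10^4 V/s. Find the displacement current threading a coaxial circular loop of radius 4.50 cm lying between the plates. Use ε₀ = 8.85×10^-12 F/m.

With E = V/d, dE/dt = 7.991×10^7 V/(m·s) and πR² = 0.01352 m², giving I_d = ε₀ πR² dE/dt = 9.561×10^-6 A.
The field is uniform, so I_d,enc = I_d (r/R)² = (9.561×10^-6)(4.50/6.56)² = 4.50×10^-6 A.

4.50×10^-6 A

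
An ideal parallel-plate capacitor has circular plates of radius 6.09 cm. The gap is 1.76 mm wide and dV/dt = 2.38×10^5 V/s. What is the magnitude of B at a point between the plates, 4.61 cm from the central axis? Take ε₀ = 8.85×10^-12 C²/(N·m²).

With E = V/d, dE/dt = 1.352×10^8 V/(m·s) and πR² = 0.01165 m², giving I_d = ε₀ πR² dE/dt = 1.394×10^-5 A.
For r < R the Ampère–Maxwell law gives B(2πr) = μ₀ I_d (r²/R²), so B = μ₀ I_d r/(2πR²) = (4π×10^-7)(1.394×10^-5)(0.0461)/(2π·0.0609²) = 3.47×10^-11 T.

3.47×10^-11 T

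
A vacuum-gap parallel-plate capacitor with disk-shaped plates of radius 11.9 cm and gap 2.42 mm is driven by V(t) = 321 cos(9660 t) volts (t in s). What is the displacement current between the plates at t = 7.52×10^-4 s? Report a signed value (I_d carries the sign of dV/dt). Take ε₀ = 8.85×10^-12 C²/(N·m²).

-4.19×10^-4 A

dV/dt = (321)(9660)·−sin(7.26432) = -2.577×10^6 V/s.
I_d = C dV/dt with C = ε₀A/d = (8.85×10^-12)(0.04449)/(2.42×10^-3) = 1.627×10^-10 F, so I_d = (1.627×10^-10)(-2.577×10^6) = -4.19×10^-4 A.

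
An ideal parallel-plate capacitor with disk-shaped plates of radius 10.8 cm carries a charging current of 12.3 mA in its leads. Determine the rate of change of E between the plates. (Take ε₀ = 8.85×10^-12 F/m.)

3.79×10^10 V/(m·s)

By continuity, I_d in the gap equals the 12.3 mA flowing in the wire.
Inverting I_d = ε₀ A dE/dt gives dE/dt = 0.0123 / (8.85×10^-12 · 0.03664) = 3.79×10^10 V/(m·s).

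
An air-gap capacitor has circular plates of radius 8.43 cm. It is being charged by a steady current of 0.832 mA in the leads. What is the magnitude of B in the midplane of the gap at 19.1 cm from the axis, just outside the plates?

Between the plates the displacement current equals the wire current: I_d = 0.832 mA = 8.32×10^-4 A.
Outside the plates the loop encloses all of I_d, so B·2πr = μ₀ I_d and B = 8.71×10^-10 T.

8.71×10^-10 T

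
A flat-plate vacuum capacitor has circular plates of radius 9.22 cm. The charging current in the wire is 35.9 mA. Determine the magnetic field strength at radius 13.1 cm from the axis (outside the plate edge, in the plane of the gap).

Between the plates the displacement current equals the wire current: I_d = 35.9 mA = 0.0359 A.
Outside the plates the loop encloses all of I_d, so B·2πr = μ₀ I_d and B = 5.48×10^-8 T.

5.48×10^-8 T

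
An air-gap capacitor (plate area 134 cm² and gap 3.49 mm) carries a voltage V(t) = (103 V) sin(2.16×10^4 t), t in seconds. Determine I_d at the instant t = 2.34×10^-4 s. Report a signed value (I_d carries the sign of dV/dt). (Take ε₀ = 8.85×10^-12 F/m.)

C = ε₀A/d = (8.85×10^-12)(0.0134)/(3.49×10^-3) = 3.398×10^-11 F. dV/dt = V₀ω·cos(ωt); at ωt = 5.0544 rad this factor is 0.3354.
I_d = C dV/dt = (3.398×10^-11)(103)(2.16×10^4)(0.3354) = 2.54×10^-5 A.

2.54×10^-5 A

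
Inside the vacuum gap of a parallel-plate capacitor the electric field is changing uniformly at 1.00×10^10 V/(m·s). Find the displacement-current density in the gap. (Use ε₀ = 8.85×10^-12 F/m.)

0.0885 A/m²

J_d = ε₀ dE/dt = (8.85×10^-12)(1.00×10^10) = 0.0885 A/m².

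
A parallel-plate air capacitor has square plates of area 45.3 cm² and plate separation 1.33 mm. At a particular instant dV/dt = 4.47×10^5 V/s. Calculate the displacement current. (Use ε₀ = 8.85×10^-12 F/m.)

The field between the plates is E = V/d, so dE/dt = (4.47×10^5)/(1.33×10^-3 m) = 3.361×10^8 V/(m·s).
I_d = ε₀ A (dE/dt) = (8.85×10^-12)(4.53×10^-3)(3.361×10^8) = 1.35×10^-5 A.

1.35×10^-5 A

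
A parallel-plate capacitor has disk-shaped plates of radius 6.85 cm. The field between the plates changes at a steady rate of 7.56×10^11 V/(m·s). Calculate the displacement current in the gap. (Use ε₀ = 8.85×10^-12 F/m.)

The displacement current is ε₀ times dΦ_E/dt = ε₀ A dE/dt = (8.85×10^-12)(0.01474)(7.56×10^11) = 0.0986 A.

0.0986 A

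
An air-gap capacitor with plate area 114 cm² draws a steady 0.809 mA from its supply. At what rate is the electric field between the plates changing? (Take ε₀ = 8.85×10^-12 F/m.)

By continuity, I_d in the gap equals the 0.809 mA flowing in the wire.
Since I_d = ε₀ A dE/dt, dE/dt = I_d/(ε₀A) = (8.09×10^-4)/((8.85×10^-12)(0.0114)) = 8.02×10^9 V/(m·s).

8.02×10^9 V/(m·s)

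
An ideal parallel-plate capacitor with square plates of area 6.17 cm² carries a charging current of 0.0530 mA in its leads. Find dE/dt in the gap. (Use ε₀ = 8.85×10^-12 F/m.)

9.71×10^9 V/(m·s)

By continuity, I_d in the gap equals the 0.0530 mA flowing in the wire.
Inverting I_d = ε₀ A dE/dt gives dE/dt = 5.30×10^-5 / (8.85×10^-12 · 6.17×10^-4) = 9.71×10^9 V/(m·s).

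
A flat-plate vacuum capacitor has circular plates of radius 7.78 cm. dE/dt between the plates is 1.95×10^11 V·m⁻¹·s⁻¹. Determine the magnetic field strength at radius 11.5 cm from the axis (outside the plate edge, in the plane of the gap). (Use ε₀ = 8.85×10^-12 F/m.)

5.71×10^-8 T

Through the whole plate area (πR² = 0.01902 m²), I_d = ε₀ πR² dE/dt = 0.03282 A.
For r ≥ R the full I_d is enclosed: B = μ₀ I_d/(2πr) = (4π×10^-7)(0.03282)/(2π·0.115) = 5.71×10^-8 T.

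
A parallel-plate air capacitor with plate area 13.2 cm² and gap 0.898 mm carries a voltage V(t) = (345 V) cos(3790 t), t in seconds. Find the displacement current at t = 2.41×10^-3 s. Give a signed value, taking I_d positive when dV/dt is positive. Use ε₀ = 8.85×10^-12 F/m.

dV/dt = (345)(3790)·−sin(9.1339) = -3.750×10^5 V/s.
I_d = C dV/dt with C = ε₀A/d = (8.85×10^-12)(1.32×10^-3)/(8.98×10^-4) = 1.301×10^-11 F, so I_d = (1.301×10^-11)(-3.750×10^5) = -4.88×10^-6 A.

-4.88×10^-6 A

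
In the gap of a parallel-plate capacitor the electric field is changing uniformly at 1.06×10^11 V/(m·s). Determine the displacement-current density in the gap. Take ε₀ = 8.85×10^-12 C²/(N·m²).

The displacement-current density is ε₀ ∂E/∂t = (8.85×10^-12)(1.06×10^11) = 0.938 A/m².

0.938 A/m²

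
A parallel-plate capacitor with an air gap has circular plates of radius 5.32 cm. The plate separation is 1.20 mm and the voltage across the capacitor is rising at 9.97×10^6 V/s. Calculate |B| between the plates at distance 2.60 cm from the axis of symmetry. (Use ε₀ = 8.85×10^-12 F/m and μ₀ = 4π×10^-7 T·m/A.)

With E = V/d, dE/dt = 8.308×10^9 V/(m·s) and πR² = 8.891×10^-3 m², giving I_d = ε₀ πR² dE/dt = 6.537×10^-4 A.
∮B·dl = μ₀ I_d,enc with I_d,enc = I_d r²/R² = 1.561×10^-4 A; so B = μ₀ I_d,enc/(2πr) = 1.20×10^-9 T.

1.20×10^-9 T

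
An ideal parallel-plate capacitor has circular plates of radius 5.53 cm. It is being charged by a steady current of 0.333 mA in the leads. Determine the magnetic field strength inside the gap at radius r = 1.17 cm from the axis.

2.55×10^-10 T

Between the plates the displacement current equals the wire current: I_d = 0.333 mA = 3.33×10^-4 A.
∮B·dl = μ₀ I_d,enc with I_d,enc = I_d r²/R² = 1.491×10^-5 A; so B = μ₀ I_d,enc/(2πr) = 2.55×10^-10 T.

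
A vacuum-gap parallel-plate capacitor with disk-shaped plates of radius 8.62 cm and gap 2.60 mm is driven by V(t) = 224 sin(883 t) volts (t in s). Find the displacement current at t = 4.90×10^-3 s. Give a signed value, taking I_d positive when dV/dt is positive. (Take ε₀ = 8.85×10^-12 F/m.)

dE/dt = (V₀ω/d)·cos(ωt) with ωt = 4.3267 rad: (224)(883)(-0.3762)/(2.60×10^-3) = -2.862×10^7 V/(m·s).
I_d = ε₀ A dE/dt = (8.85×10^-12)(0.02334)(-2.862×10^7) = -5.91×10^-6 A.

-5.91×10^-6 A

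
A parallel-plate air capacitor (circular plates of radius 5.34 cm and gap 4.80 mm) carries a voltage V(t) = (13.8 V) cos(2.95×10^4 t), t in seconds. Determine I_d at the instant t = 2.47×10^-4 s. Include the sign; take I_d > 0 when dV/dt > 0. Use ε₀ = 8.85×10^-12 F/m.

dE/dt = (V₀ω/d)·−sin(ωt) with ωt = 7.2865 rad: (13.8)(2.95×10^4)(-0.8433)/(4.80×10^-3) = -7.152×10^7 V/(m·s).
I_d = ε₀ A dE/dt = (8.85×10^-12)(8.958×10^-3)(-7.152×10^7) = -5.67×10^-6 A.

-5.67×10^-6 A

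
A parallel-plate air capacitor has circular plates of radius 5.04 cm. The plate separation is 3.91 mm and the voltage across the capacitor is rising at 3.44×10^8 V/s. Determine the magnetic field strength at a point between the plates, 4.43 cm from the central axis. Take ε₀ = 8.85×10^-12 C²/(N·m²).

I_d = C dV/dt with C = ε₀πR²/d = 1.806×10^-11 F, so I_d = (1.806×10^-11)(3.44×10^8) = 6.213×10^-3 A.
For r < R the Ampère–Maxwell law gives B(2πr) = μ₀ I_d (r²/R²), so B = μ₀ I_d r/(2πR²) = (4π×10^-7)(6.213×10^-3)(0.0443)/(2π·0.0504²) = 2.17×10^-8 T.

2.17×10^-8 T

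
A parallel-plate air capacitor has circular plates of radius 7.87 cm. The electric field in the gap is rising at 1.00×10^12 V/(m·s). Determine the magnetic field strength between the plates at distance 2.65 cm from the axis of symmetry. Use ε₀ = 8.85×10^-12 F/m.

1.47×10^-7 T

Through the whole plate area (πR² = 0.01946 m²), I_d = ε₀ πR² dE/dt = 0.1722 A.
For r < R the Ampère–Maxwell law gives B(2πr) = μ₀ I_d (r²/R²), so B = μ₀ I_d r/(2πR²) = (4π×10^-7)(0.1722)(0.0265)/(2π·0.0787²) = 1.47×10^-7 T.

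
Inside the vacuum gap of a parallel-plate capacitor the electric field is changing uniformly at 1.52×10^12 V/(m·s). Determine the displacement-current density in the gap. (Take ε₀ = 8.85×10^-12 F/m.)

13.5 A/m²

The displacement-current density is ε₀ ∂E/∂t = (8.85×10^-12)(1.52×10^12) = 13.5 A/m².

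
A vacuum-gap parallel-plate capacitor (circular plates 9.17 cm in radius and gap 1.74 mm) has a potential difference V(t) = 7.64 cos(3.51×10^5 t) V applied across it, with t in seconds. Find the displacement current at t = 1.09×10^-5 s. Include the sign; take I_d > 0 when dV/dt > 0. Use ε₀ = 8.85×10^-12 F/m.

dV/dt = (7.64)(3.51×10^5)·−sin(3.8259) = 1.695×10^6 V/s.
I_d = C dV/dt with C = ε₀A/d = (8.85×10^-12)(0.02642)/(1.74×10^-3) = 1.344×10^-10 F, so I_d = (1.344×10^-10)(1.695×10^6) = 2.28×10^-4 A.

2.28×10^-4 A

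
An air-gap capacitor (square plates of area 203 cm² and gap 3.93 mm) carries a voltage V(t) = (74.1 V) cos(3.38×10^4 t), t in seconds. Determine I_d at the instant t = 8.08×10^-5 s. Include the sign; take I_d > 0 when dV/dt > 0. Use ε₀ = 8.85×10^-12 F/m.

dE/dt = (V₀ω/d)·−sin(ωt) with ωt = 2.73104 rad: (74.1)(3.38×10^4)(-0.3991)/(3.93×10^-3) = -2.543×10^8 V/(m·s).
I_d = ε₀ A dE/dt = (8.85×10^-12)(0.0203)(-2.543×10^8) = -4.57×10^-5 A.

-4.57×10^-5 A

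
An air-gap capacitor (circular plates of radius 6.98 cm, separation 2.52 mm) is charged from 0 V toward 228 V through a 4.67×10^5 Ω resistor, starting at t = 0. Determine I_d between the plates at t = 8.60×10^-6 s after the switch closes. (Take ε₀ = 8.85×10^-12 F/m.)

With C = ε₀A/d = (8.85×10^-12)(0.01531)/(2.52×10^-3) = 5.377×10^-11 F, the time constant is τ = RC = 2.511×10^-5 s, so t/τ = 0.3425 and e^(−t/τ) = 0.7100.
I_d = I_cond = (V₀/R) e^(−t/τ) = (4.882×10^-4)(0.7100) = 3.47×10^-4 A.

3.47×10^-4 A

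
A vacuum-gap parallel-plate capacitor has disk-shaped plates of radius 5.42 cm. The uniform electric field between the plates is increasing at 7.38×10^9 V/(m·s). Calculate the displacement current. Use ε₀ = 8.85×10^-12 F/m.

With a uniform field, Φ_E = EA, so I_d = ε₀ A dE/dt = 6.03×10^-4 A.

6.03×10^-4 A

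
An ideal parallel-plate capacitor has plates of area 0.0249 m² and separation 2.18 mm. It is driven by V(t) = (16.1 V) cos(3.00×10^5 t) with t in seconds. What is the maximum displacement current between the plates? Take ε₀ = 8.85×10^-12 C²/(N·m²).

The displacement current equals the conduction current C dV/dt, which peaks at C V₀ ω.
With C = ε₀A/d = (8.85×10^-12)(0.0249)/(2.18×10^-3) = 1.011×10^-10 F and ω = 3.00×10^5 rad/s, I_d,max = (1.011×10^-10)(16.1)(3.00×10^5) = 4.88×10^-4 A.

4.88×10^-4 A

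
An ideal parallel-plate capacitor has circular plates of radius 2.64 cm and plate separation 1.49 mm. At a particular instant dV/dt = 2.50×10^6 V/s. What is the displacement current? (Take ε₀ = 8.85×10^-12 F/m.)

3.25×10^-5 A

C = ε₀A/d = (8.85×10^-12)(2.190×10^-3)/(1.49×10^-3) = 1.301×10^-11 F.
I_d = C dV/dt = (1.301×10^-11)(2.50×10^6) = 3.25×10^-5 A.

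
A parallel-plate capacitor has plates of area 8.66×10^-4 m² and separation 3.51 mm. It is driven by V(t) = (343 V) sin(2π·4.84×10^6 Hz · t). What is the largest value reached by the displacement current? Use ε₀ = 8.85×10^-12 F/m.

(dE/dt)_max = V₀ω/d = 2.972×10^12 V/(m·s); ω = 2πf = 3.041×10^7 rad/s.
I_d,max = ε₀ A (dE/dt)_max = (8.85×10^-12)(8.66×10^-4)(2.972×10^12) = 0.0228 A.

0.0228 A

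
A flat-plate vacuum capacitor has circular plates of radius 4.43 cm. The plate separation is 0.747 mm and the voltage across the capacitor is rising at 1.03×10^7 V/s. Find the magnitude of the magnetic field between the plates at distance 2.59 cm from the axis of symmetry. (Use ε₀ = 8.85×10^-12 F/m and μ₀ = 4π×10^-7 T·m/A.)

1.99×10^-9 T

I_d = C dV/dt with C = ε₀πR²/d = 7.304×10^-11 F, so I_d = (7.304×10^-11)(1.03×10^7) = 7.523×10^-4 A.
∮B·dl = μ₀ I_d,enc with I_d,enc = I_d r²/R² = 2.571×10^-4 A; so B = μ₀ I_d,enc/(2πr) = 1.99×10^-9 T.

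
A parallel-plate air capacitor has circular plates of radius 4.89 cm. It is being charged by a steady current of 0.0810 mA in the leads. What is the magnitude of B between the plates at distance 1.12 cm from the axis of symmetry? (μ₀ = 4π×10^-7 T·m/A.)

No conduction current crosses the gap, so I_d there equals the 8.10×10^-5 A in the leads.
An Ampèrian loop of radius r encloses a fraction (r/R)² of I_d. Then B·2πr = μ₀ I_d (r/R)², giving B = μ₀ I_d r/(2πR²) = 7.59×10^-11 T.

7.59×10^-11 T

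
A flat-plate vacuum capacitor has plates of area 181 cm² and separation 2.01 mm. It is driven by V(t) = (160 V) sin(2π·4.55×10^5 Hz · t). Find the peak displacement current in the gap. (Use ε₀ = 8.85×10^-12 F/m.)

0.0365 A

C = ε₀A/d = (8.85×10^-12)(0.0181)/(2.01×10^-3) = 7.969×10^-11 F; ω = 2πf = 2.859×10^6 rad/s.
I_d = C dV/dt, so |I_d|_max = C V₀ ω = (7.969×10^-11)(160)(2.859×10^6) = 0.0365 A.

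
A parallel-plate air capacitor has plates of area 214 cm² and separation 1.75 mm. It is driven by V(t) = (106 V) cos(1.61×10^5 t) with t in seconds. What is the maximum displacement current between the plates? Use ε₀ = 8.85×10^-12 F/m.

1.85×10^-3 A

C = ε₀A/d = (8.85×10^-12)(0.0214)/(1.75×10^-3) = 1.082×10^-10 F; ω = 1.61×10^5 rad/s.
I_d = C dV/dt, so |I_d|_max = C V₀ ω = (1.082×10^-10)(106)(1.61×10^5) = 1.85×10^-3 A.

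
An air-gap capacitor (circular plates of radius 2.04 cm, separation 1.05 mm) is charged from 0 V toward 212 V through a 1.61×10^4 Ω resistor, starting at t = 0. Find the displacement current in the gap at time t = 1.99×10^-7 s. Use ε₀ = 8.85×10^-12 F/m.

With C = ε₀A/d = (8.85×10^-12)(1.307×10^-3)/(1.05×10^-3) = 1.102×10^-11 F, the time constant is τ = RC = 1.774×10^-7 s, so t/τ = 1.122 and e^(−t/τ) = 0.3256.
I_d = I_cond = (V₀/R) e^(−t/τ) = (0.01317)(0.3256) = 4.29×10^-3 A.

4.29×10^-3 A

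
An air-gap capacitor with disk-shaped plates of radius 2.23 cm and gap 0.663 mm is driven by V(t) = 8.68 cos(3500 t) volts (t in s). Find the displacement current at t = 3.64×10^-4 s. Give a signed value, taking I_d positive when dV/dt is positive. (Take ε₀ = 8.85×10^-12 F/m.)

-6.06×10^-7 A

C = ε₀A/d = (8.85×10^-12)(1.562×10^-3)/(6.63×10^-4) = 2.085×10^-11 F. dV/dt = V₀ω·−sin(ωt); at ωt = 1.274 rad this factor is -0.9563.
I_d = C dV/dt = (2.085×10^-11)(8.68)(3500)(-0.9563) = -6.06×10^-7 A.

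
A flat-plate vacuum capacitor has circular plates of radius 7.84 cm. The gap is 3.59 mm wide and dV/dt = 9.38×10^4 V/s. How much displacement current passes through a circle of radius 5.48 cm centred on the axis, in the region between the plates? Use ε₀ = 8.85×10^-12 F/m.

2.18×10^-6 A

With E = V/d, dE/dt = 2.613×10^7 V/(m·s) and πR² = 0.01931 m², giving I_d = ε₀ πR² dE/dt = 4.465×10^-6 A.
Since J_d is uniform, the enclosed fraction is (r/R)² = 0.4886, giving I_d,enc = 2.18×10^-6 A.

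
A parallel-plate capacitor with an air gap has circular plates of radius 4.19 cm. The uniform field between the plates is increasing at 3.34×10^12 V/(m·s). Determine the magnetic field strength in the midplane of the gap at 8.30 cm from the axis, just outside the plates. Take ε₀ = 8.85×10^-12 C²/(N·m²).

3.93×10^-7 T

I_d = ε₀ dΦ_E/dt = ε₀ πR² (dE/dt) = (8.85×10^-12)(5.515×10^-3)(3.34×10^12) = 0.1630 A through the full plate area.
For r ≥ R the full I_d is enclosed: B = μ₀ I_d/(2πr) = (4π×10^-7)(0.1630)/(2π·0.0830) = 3.93×10^-7 T.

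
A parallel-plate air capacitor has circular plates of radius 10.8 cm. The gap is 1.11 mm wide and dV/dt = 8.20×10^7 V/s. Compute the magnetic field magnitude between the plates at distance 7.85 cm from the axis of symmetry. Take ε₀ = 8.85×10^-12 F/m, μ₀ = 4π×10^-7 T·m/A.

With E = V/d, dE/dt = 7.387×10^10 V/(m·s) and πR² = 0.03664 m², giving I_d = ε₀ πR² dE/dt = 0.02395 A.
∮B·dl = μ₀ I_d,enc with I_d,enc = I_d r²/R² = 0.01265 A; so B = μ₀ I_d,enc/(2πr) = 3.22×10^-8 T.

3.22×10^-8 T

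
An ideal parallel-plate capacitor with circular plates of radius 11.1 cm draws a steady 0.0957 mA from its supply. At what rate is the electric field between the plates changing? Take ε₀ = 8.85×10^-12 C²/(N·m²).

By continuity, I_d in the gap equals the 0.0957 mA flowing in the wire.
Since I_d = ε₀ A dE/dt, dE/dt = I_d/(ε₀A) = (9.57×10^-5)/((8.85×10^-12)(0.03871)) = 2.79×10^8 V/(m·s).

2.79×10^8 V/(m·s)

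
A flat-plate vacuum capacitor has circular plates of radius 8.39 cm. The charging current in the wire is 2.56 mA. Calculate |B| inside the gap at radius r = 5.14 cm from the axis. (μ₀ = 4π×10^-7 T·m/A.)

3.74×10^-9 T

By continuity the displacement current in the gap matches the conduction current: I_d = 2.56×10^-3 A.
An Ampèrian loop of radius r encloses a fraction (r/R)² of I_d. Then B·2πr = μ₀ I_d (r/R)², giving B = μ₀ I_d r/(2πR²) = 3.74×10^-9 T.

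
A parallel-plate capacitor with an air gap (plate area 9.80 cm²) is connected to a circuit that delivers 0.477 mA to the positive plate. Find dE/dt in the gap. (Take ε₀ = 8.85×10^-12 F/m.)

5.50×10^10 V/(m·s)

By continuity, I_d in the gap equals the 0.477 mA flowing in the wire.
Then dE/dt = I_d/(ε₀A) = 5.50×10^10 V/(m·s).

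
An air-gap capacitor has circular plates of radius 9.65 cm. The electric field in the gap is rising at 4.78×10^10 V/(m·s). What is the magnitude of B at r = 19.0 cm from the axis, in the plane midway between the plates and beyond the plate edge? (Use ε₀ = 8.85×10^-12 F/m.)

Total displacement current: I_d = ε₀(πR²)(dE/dt) = (8.85×10^-12)(0.02926)(4.78×10^10) = 0.01238 A.
Outside the plates the loop encloses all of I_d, so B·2πr = μ₀ I_d and B = 1.30×10^-8 T.

1.30×10^-8 T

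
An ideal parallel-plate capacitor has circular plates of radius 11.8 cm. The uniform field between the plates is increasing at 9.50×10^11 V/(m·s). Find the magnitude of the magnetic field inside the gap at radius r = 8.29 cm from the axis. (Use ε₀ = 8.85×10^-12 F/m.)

Through the whole plate area (πR² = 0.04374 m²), I_d = ε₀ πR² dE/dt = 0.3677 A.
For r < R the Ampère–Maxwell law gives B(2πr) = μ₀ I_d (r²/R²), so B = μ₀ I_d r/(2πR²) = (4π×10^-7)(0.3677)(0.0829)/(2π·0.118²) = 4.38×10^-7 T.

4.38×10^-7 T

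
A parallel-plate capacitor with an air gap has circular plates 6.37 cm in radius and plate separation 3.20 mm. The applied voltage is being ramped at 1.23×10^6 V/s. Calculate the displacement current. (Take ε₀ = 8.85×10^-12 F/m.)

The displacement current equals the charging current C dV/dt. With C = ε₀A/d = (8.85×10^-12)(0.01275)/(3.20×10^-3) = 3.526×10^-11 F, I_d = (3.526×10^-11)(1.23×10^6) = 4.34×10^-5 A.

4.34×10^-5 A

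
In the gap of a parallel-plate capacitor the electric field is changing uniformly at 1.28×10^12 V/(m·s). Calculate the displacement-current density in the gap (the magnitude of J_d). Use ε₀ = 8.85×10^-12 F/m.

J_d = ε₀ ∂E/∂t, so J_d = 11.3 A/m².

11.3 A/m²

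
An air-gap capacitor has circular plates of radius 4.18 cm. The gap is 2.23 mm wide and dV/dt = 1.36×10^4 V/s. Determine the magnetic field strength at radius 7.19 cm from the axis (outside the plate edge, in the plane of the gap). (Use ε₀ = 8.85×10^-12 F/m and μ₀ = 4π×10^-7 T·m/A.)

I_d = C dV/dt with C = ε₀πR²/d = 2.178×10^-11 F, so I_d = (2.178×10^-11)(1.36×10^4) = 2.962×10^-7 A.
With r > R the enclosed displacement current is the full I_d; B = μ₀ I_d / (2πr) = 8.24×10^-13 T.

8.24×10^-13 T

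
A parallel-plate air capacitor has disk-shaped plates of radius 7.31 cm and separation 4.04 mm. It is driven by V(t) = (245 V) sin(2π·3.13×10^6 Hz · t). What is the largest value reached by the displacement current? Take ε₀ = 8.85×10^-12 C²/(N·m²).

C = ε₀A/d = (8.85×10^-12)(0.01679)/(4.04×10^-3) = 3.678×10^-11 F; ω = 2πf = 1.967×10^7 rad/s.
I_d = C dV/dt, so |I_d|_max = C V₀ ω = (3.678×10^-11)(245)(1.967×10^7) = 0.177 A.

0.177 A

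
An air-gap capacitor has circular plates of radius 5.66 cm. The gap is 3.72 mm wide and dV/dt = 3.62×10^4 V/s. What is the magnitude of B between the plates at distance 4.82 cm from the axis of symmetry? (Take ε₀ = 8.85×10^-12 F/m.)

2.61×10^-12 T

dE/dt = (dV/dt)/d = 9.731×10^6 V/(m·s); I_d = ε₀(πR²)(dE/dt) = (8.85×10^-12)(0.01006)(9.731×10^6) = 8.664×10^-7 A.
For r < R the Ampère–Maxwell law gives B(2πr) = μ₀ I_d (r²/R²), so B = μ₀ I_d r/(2πR²) = (4π×10^-7)(8.664×10^-7)(0.0482)/(2π·0.0566²) = 2.61×10^-12 T.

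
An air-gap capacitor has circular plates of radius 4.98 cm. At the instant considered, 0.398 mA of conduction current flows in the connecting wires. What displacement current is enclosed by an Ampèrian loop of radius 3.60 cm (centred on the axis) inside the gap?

2.08×10^-4 A

By continuity the displacement current in the gap matches the conduction current: I_d = 3.98×10^-4 A.
Since J_d is uniform, the enclosed fraction is (r/R)² = 0.5226, giving I_d,enc = 2.08×10^-4 A.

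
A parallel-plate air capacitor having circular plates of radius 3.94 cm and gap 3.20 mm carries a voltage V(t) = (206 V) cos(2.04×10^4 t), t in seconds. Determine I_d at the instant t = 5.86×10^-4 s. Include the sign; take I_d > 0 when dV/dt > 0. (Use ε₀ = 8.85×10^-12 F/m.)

3.26×10^-5 A

C = ε₀A/d = (8.85×10^-12)(4.877×10^-3)/(3.20×10^-3) = 1.349×10^-11 F. dV/dt = V₀ω·−sin(ωt); at ωt = 11.9544 rad this factor is 0.5745.
I_d = C dV/dt = (1.349×10^-11)(206)(2.04×10^4)(0.5745) = 3.26×10^-5 A.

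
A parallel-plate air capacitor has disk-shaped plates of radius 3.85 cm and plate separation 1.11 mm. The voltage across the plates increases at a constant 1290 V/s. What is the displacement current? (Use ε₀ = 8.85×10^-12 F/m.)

E = V/d so dE/dt = (dV/dt)/d = 1.162×10^6 V/(m·s), and I_d = ε₀ A dE/dt = (8.85×10^-12)(4.657×10^-3)(1.162×10^6) = 4.79×10^-8 A.

4.79×10^-8 A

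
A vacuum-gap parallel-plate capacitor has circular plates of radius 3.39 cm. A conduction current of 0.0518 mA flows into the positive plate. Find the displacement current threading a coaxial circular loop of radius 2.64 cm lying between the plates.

3.14×10^-5 A

No conduction current crosses the gap, so I_d there equals the 5.18×10^-5 A in the leads.
The field is uniform, so I_d,enc = I_d (r/R)² = (5.18×10^-5)(2.64/3.39)² = 3.14×10^-5 A.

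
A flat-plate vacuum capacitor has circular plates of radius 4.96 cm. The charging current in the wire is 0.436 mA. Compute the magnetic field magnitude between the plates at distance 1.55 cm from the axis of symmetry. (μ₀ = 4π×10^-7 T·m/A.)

Between the plates the displacement current equals the wire current: I_d = 0.436 mA = 4.36×10^-4 A.
An Ampèrian loop of radius r encloses a fraction (r/R)² of I_d. Then B·2πr = μ₀ I_d (r/R)², giving B = μ₀ I_d r/(2πR²) = 5.49×10^-10 T.

5.49×10^-10 T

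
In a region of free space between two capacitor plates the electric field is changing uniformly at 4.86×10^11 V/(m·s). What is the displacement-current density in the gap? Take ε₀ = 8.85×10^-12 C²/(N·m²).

4.30 A/m²

J_d = ε₀ dE/dt = (8.85×10^-12)(4.86×10^11) = 4.30 A/m².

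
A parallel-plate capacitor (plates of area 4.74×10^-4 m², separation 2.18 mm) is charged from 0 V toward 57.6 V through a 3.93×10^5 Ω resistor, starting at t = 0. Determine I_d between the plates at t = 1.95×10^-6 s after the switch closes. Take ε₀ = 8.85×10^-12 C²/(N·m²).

C = ε₀A/d = (8.85×10^-12)(4.74×10^-4)/(2.18×10^-3) = 1.924×10^-12 F and τ = RC = 7.561×10^-7 s. I_d in the gap equals the RC charging current.
I_d(t) = (V₀/R) e^(−t/τ) = 1.466×10^-4 · e^(−2.579) = 1.11×10^-5 A.

1.11×10^-5 A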